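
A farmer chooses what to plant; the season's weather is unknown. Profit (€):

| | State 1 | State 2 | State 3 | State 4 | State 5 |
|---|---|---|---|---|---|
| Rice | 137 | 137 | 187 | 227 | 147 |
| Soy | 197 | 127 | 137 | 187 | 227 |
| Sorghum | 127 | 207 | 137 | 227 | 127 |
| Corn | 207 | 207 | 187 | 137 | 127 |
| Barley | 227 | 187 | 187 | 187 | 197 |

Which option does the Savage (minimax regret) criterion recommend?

Column bests: State 1=227, State 2=207, State 3=187, State 4=227, State 5=227.
Rice regrets: 90, 70, 0, 0, 80 → max 90
Soy regrets: 30, 80, 50, 40, 0 → max 80
Sorghum regrets: 100, 0, 50, 0, 100 → max 100
Corn regrets: 20, 0, 0, 90, 100 → max 100
Barley regrets: 0, 20, 0, 40, 30 → max 40
Smallest max regret = 40 → Barley.

Barley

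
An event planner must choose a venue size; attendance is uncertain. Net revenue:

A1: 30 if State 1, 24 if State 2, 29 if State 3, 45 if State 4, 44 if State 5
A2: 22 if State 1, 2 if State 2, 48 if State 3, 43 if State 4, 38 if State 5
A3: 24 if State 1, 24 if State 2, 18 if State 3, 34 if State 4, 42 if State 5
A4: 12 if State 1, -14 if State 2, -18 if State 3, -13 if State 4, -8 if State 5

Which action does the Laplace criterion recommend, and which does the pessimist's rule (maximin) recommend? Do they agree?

laplace → A1; maximin → A1 (agree)

Row averages: A1=34.4, A2=30.6, A3=28.4, A4=-8.2
Highest average = 34.4 → A1.
Row minima: A1=24, A2=2, A3=18, A4=-18
Best worst-case = 24 → A1.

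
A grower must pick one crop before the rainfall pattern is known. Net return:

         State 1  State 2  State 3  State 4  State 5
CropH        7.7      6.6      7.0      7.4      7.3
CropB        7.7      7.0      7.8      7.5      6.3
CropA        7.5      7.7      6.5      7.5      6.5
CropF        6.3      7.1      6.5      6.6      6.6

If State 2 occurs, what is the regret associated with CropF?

0.6

Best payoff under State 2 is 7.7.
Regret = 7.7 − 7.1 = 0.6.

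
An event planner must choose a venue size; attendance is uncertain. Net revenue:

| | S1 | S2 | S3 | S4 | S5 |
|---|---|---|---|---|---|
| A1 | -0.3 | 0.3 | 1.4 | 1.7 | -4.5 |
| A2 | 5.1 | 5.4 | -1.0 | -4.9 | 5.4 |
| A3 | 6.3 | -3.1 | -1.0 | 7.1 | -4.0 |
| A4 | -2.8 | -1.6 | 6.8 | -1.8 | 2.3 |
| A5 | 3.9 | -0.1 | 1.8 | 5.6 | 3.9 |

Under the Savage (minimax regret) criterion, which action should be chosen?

A5

Column bests: S1=6.3, S2=5.4, S3=6.8, S4=7.1, S5=5.4.
A1 regrets: 6.6, 5.1, 5.4, 5.4, 9.9 → max 9.9
A2 regrets: 1.2, 0.0, 7.8, 12.0, 0.0 → max 12.0
A3 regrets: 0.0, 8.5, 7.8, 0.0, 9.4 → max 9.4
A4 regrets: 9.1, 7.0, 0.0, 8.9, 3.1 → max 9.1
A5 regrets: 2.4, 5.5, 5.0, 1.5, 1.5 → max 5.5
Smallest max regret = 5.5 → A5.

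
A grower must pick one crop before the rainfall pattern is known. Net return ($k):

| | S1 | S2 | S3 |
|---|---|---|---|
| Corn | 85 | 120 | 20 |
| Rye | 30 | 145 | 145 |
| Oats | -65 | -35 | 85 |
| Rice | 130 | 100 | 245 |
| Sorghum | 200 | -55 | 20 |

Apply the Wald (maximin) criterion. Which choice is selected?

Rice

Row minima: Corn=20, Rye=30, Oats=-65, Rice=100, Sorghum=-55
Best worst-case = 100 → Rice.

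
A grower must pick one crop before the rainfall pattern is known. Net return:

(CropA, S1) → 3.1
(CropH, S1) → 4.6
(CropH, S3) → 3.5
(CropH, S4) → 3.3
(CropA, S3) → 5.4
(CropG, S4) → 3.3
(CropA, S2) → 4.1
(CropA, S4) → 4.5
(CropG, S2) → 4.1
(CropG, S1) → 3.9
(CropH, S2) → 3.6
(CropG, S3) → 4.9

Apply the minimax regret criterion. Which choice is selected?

Column bests: S1=4.6, S2=4.1, S3=5.4, S4=4.5.
CropH regrets: 0.0, 0.5, 1.9, 1.2 → max 1.9
CropA regrets: 1.5, 0.0, 0.0, 0.0 → max 1.5
CropG regrets: 0.7, 0.0, 0.5, 1.2 → max 1.2
Smallest max regret = 1.2 → CropG.

CropG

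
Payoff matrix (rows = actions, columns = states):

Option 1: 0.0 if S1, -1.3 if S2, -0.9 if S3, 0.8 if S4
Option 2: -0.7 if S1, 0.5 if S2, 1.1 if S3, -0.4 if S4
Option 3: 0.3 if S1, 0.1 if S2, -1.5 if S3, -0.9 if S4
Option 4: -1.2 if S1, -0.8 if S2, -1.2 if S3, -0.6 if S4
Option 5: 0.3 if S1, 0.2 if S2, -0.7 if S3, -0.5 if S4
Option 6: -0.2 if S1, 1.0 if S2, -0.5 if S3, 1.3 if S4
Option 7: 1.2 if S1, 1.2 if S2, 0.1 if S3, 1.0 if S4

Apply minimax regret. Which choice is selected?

Column bests: S1=1.2, S2=1.2, S3=1.1, S4=1.3.
Option 1 regrets: 1.2, 2.5, 2.0, 0.5 → max 2.5
Option 2 regrets: 1.9, 0.7, 0.0, 1.7 → max 1.9
Option 3 regrets: 0.9, 1.1, 2.6, 2.2 → max 2.6
Option 4 regrets: 2.4, 2.0, 2.3, 1.9 → max 2.4
Option 5 regrets: 0.9, 1.0, 1.8, 1.8 → max 1.8
Option 6 regrets: 1.4, 0.2, 1.6, 0.0 → max 1.6
Option 7 regrets: 0.0, 0.0, 1.0, 0.3 → max 1.0
Smallest max regret = 1.0 → Option 7.

Option 7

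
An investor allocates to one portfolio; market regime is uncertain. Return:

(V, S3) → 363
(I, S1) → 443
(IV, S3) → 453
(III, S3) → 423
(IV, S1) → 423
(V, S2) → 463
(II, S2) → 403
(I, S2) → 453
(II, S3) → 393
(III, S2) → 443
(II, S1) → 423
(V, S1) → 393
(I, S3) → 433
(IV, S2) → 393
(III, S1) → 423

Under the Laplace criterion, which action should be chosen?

I

Row averages: I=443, II=1219/3, III=1289/3, IV=423, V=1219/3
Highest average = 443 → I.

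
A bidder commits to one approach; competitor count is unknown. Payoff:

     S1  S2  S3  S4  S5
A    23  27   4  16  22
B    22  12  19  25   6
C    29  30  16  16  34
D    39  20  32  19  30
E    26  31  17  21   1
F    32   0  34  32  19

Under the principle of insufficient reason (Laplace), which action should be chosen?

Row averages: A=18.4, B=16.8, C=25, D=28, E=19.2, F=23.4
Highest average = 28 → D.

D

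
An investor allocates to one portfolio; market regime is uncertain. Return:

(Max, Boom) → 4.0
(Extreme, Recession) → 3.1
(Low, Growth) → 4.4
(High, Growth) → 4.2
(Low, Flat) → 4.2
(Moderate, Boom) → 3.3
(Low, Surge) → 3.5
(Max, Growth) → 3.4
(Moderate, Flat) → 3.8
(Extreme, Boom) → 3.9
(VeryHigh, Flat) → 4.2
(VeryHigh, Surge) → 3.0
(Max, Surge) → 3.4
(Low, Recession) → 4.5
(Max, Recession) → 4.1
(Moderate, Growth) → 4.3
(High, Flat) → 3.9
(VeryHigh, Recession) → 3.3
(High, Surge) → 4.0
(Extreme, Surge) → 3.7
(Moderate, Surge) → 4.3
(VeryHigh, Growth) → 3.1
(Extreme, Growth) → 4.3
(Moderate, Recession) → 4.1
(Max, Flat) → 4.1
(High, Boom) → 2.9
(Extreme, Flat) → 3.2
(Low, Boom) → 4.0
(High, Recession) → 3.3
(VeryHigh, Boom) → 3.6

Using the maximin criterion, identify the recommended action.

Low

Row minima: Low=3.5, Moderate=3.3, High=2.9, VeryHigh=3.0, Extreme=3.1, Max=3.4
Best worst-case = 3.5 → Low.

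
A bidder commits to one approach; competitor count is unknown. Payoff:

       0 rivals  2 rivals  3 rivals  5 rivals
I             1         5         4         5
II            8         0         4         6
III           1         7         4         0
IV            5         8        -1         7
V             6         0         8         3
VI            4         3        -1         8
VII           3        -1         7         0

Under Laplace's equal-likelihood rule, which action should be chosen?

Row averages: I=3.75, II=4.5, III=3, IV=4.75, V=4.25, VI=3.5, VII=2.25
Highest average = 4.75 → IV.

IV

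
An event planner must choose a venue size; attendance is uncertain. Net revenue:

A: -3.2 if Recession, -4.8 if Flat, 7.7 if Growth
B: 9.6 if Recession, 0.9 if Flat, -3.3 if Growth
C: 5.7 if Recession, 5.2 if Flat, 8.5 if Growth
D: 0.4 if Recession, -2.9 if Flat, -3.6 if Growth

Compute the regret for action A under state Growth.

0.8

Best payoff under Growth is 8.5.
Regret = 8.5 − 7.7 = 0.8.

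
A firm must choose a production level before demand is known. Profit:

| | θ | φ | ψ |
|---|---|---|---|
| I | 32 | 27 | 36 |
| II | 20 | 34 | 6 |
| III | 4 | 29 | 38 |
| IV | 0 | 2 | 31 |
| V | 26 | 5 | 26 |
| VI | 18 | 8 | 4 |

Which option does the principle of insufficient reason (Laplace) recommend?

Row averages: I=95/3, II=20, III=71/3, IV=11, V=19, VI=10
Highest average = 95/3 → I.

I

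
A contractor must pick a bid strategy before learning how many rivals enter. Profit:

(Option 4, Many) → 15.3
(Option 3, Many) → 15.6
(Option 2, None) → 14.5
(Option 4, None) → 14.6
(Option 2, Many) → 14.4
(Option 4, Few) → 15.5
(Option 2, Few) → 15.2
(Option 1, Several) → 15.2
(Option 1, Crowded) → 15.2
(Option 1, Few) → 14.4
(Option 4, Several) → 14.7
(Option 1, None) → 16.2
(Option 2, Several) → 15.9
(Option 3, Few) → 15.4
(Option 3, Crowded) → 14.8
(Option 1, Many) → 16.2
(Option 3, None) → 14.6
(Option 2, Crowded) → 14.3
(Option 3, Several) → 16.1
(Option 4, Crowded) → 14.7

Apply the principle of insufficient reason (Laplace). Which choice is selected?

Row averages: Option 1=15.44, Option 2=14.86, Option 3=15.3, Option 4=14.96
Highest average = 15.44 → Option 1.

Option 1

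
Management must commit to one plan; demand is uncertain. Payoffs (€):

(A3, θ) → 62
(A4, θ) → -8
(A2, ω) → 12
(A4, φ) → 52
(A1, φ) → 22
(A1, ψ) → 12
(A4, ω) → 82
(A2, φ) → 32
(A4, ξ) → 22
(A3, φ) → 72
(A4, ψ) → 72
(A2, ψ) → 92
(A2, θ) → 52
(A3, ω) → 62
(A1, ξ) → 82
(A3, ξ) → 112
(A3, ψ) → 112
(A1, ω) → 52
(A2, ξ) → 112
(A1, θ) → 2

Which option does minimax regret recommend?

Column bests: θ=62, φ=72, ψ=112, ω=82, ξ=112.
A1 regrets: 60, 50, 100, 30, 30 → max 100
A2 regrets: 10, 40, 20, 70, 0 → max 70
A3 regrets: 0, 0, 0, 20, 0 → max 20
A4 regrets: 70, 20, 40, 0, 90 → max 90
Smallest max regret = 20 → A3.

A3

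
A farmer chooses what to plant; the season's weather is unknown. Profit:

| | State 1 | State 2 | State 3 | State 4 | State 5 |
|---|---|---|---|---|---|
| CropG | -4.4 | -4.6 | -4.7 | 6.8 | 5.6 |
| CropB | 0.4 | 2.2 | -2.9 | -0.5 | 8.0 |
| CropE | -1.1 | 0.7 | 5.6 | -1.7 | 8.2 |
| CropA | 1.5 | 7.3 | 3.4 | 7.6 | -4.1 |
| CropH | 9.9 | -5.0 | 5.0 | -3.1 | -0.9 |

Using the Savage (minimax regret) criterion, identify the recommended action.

CropB

Column bests: State 1=9.9, State 2=7.3, State 3=5.6, State 4=7.6, State 5=8.2.
CropG regrets: 14.3, 11.9, 10.3, 0.8, 2.6 → max 14.3
CropB regrets: 9.5, 5.1, 8.5, 8.1, 0.2 → max 9.5
CropE regrets: 11.0, 6.6, 0.0, 9.3, 0.0 → max 11.0
CropA regrets: 8.4, 0.0, 2.2, 0.0, 12.3 → max 12.3
CropH regrets: 0.0, 12.3, 0.6, 10.7, 9.1 → max 12.3
Smallest max regret = 9.5 → CropB.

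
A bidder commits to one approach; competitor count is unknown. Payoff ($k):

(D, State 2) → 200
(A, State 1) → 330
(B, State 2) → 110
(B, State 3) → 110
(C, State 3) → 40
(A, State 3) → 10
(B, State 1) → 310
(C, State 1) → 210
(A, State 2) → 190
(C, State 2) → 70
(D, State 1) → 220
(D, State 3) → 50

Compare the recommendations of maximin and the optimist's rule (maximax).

maximin → B; maximax → A (disagree)

Row minima: A=10, B=110, C=40, D=50
Best worst-case = 110 → B.
Row maxima: A=330, B=310, C=210, D=220
Best best-case = 330 → A.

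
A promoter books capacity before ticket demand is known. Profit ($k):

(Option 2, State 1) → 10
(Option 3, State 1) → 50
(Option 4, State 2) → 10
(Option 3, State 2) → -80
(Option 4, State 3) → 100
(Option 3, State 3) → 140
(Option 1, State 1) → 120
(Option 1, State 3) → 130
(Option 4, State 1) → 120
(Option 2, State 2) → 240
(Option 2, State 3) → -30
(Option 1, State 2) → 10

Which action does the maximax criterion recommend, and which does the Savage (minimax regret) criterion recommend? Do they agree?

Row maxima: Option 1=130, Option 2=240, Option 3=140, Option 4=120
Best best-case = 240 → Option 2.
Column bests: State 1=120, State 2=240, State 3=140.
Option 1 regrets: 0, 230, 10 → max 230
Option 2 regrets: 110, 0, 170 → max 170
Option 3 regrets: 70, 320, 0 → max 320
Option 4 regrets: 0, 230, 40 → max 230
Smallest max regret = 170 → Option 2.

maximax → Option 2; minimax regret → Option 2 (agree)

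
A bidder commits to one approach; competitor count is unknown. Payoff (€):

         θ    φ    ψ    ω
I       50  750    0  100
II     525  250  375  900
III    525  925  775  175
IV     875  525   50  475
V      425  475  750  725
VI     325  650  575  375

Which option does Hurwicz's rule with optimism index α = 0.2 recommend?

I: 0.2·750 + 0.8·0 = 150
II: 0.2·900 + 0.8·250 = 380
III: 0.2·925 + 0.8·175 = 325
IV: 0.2·875 + 0.8·50 = 215
V: 0.2·750 + 0.8·425 = 490
VI: 0.2·650 + 0.8·325 = 390
Highest Hurwicz score = 490 → V.

V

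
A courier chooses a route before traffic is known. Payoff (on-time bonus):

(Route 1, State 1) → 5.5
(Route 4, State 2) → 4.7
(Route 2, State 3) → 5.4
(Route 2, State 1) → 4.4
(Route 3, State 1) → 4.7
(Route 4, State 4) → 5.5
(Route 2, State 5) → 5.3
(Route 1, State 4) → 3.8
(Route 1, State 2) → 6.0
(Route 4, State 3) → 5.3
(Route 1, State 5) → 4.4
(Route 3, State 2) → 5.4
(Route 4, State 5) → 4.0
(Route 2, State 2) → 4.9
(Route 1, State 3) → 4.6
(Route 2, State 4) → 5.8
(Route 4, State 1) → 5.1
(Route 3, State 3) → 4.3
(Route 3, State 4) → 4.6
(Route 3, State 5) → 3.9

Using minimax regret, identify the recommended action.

Column bests: State 1=5.5, State 2=6.0, State 3=5.4, State 4=5.8, State 5=5.3.
Route 1 regrets: 0.0, 0.0, 0.8, 2.0, 0.9 → max 2.0
Route 2 regrets: 1.1, 1.1, 0.0, 0.0, 0.0 → max 1.1
Route 3 regrets: 0.8, 0.6, 1.1, 1.2, 1.4 → max 1.4
Route 4 regrets: 0.4, 1.3, 0.1, 0.3, 1.3 → max 1.3
Smallest max regret = 1.1 → Route 2.

Route 2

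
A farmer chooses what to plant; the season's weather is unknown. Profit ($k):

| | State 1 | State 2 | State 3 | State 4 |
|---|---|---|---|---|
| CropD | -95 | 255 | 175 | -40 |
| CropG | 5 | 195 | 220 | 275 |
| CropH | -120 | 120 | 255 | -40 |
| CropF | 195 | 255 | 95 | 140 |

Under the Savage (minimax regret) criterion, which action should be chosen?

Column bests: State 1=195, State 2=255, State 3=255, State 4=275.
CropD regrets: 290, 0, 80, 315 → max 315
CropG regrets: 190, 60, 35, 0 → max 190
CropH regrets: 315, 135, 0, 315 → max 315
CropF regrets: 0, 0, 160, 135 → max 160
Smallest max regret = 160 → CropF.

CropF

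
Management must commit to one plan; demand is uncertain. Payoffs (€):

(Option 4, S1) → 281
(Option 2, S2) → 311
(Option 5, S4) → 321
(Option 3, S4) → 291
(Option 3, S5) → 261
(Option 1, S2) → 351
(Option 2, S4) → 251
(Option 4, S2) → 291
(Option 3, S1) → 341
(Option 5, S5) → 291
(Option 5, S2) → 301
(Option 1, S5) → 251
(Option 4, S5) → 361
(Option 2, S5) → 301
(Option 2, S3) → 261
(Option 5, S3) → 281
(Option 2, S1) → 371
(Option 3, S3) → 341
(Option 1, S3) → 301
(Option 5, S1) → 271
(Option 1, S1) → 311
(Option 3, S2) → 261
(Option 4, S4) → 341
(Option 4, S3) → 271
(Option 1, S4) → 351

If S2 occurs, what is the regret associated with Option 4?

Best payoff under S2 is 351.
Regret = 351 − 291 = 60.

60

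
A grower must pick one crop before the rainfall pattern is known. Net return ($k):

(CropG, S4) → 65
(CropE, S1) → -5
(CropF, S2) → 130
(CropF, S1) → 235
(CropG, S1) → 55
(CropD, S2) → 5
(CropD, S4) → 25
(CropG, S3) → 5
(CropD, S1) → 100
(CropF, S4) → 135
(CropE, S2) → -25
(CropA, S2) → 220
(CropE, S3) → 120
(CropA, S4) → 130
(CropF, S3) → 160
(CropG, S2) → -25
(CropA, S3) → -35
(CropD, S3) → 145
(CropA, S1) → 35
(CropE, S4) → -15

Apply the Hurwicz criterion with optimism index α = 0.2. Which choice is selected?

CropF: 0.2·235 + 0.8·130 = 151
CropA: 0.2·220 + 0.8·(-35) = 16
CropD: 0.2·145 + 0.8·5 = 33
CropG: 0.2·65 + 0.8·(-25) = -7
CropE: 0.2·120 + 0.8·(-25) = 4
Highest Hurwicz score = 151 → CropF.

CropF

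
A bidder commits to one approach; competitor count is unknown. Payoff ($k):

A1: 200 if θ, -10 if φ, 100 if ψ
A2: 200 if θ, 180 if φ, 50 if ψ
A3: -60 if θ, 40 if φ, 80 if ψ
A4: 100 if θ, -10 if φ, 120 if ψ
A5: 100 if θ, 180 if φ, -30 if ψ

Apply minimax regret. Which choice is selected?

Column bests: θ=200, φ=180, ψ=120.
A1 regrets: 0, 190, 20 → max 190
A2 regrets: 0, 0, 70 → max 70
A3 regrets: 260, 140, 40 → max 260
A4 regrets: 100, 190, 0 → max 190
A5 regrets: 100, 0, 150 → max 150
Smallest max regret = 70 → A2.

A2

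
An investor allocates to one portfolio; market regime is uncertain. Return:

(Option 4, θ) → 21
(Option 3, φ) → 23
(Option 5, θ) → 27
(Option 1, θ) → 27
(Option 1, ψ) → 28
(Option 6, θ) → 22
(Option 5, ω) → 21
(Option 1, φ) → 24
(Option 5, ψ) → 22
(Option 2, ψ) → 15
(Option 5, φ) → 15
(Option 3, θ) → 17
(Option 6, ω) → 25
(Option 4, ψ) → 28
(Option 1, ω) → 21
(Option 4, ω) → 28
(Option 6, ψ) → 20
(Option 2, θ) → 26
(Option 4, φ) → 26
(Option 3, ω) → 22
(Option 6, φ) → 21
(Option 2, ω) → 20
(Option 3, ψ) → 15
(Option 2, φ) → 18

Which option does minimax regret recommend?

Column bests: θ=27, φ=26, ψ=28, ω=28.
Option 1 regrets: 0, 2, 0, 7 → max 7
Option 2 regrets: 1, 8, 13, 8 → max 13
Option 3 regrets: 10, 3, 13, 6 → max 13
Option 4 regrets: 6, 0, 0, 0 → max 6
Option 5 regrets: 0, 11, 6, 7 → max 11
Option 6 regrets: 5, 5, 8, 3 → max 8
Smallest max regret = 6 → Option 4.

Option 4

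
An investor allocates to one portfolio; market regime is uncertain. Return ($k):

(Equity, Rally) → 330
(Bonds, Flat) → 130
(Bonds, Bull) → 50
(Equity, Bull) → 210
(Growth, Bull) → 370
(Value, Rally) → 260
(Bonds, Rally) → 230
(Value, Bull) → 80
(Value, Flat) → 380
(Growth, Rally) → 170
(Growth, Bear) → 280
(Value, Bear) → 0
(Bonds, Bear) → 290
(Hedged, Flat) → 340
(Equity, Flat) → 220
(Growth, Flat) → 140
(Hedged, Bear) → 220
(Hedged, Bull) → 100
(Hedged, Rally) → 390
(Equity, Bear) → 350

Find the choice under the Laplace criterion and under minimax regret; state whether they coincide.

Row averages: Equity=277.5, Value=180, Bonds=175, Hedged=262.5, Growth=240
Highest average = 277.5 → Equity.
Column bests: Bear=350, Flat=380, Bull=370, Rally=390.
Equity regrets: 0, 160, 160, 60 → max 160
Value regrets: 350, 0, 290, 130 → max 350
Bonds regrets: 60, 250, 320, 160 → max 320
Hedged regrets: 130, 40, 270, 0 → max 270
Growth regrets: 70, 240, 0, 220 → max 240
Smallest max regret = 160 → Equity.

laplace → Equity; minimax regret → Equity (agree)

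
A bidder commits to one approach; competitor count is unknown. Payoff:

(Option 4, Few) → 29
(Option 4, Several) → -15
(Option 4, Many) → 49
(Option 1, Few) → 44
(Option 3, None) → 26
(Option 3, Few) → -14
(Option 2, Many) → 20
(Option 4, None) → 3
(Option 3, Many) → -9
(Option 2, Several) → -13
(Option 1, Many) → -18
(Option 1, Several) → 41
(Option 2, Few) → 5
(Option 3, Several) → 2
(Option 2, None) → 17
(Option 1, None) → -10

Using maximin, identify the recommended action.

Row minima: Option 1=-18, Option 2=-13, Option 3=-14, Option 4=-15
Best worst-case = -13 → Option 2.

Option 2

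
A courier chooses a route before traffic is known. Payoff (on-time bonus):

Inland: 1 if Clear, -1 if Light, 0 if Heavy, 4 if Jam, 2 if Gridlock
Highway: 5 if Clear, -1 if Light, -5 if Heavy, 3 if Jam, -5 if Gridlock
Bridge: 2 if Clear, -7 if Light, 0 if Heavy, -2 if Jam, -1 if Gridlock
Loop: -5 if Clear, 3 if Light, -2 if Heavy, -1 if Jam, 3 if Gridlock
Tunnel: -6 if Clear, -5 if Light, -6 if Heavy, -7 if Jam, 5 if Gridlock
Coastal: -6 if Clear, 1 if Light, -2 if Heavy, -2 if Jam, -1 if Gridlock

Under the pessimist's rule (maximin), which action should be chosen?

Row minima: Inland=-1, Highway=-5, Bridge=-7, Loop=-5, Tunnel=-7, Coastal=-6
Best worst-case = -1 → Inland.

Inland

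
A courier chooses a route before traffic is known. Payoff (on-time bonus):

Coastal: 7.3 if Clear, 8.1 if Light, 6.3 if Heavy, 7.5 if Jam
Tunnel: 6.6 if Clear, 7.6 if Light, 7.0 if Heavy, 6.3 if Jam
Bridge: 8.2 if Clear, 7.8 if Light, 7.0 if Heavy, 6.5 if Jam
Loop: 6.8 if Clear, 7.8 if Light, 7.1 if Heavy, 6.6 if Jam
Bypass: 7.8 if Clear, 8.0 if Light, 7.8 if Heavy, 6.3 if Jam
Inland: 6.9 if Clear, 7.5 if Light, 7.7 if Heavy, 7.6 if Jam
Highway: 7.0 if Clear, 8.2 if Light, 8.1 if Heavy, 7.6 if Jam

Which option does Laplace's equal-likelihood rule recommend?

Row averages: Coastal=7.3, Tunnel=6.875, Bridge=7.375, Loop=7.075, Bypass=7.475, Inland=7.425, Highway=7.725
Highest average = 7.725 → Highway.

Highway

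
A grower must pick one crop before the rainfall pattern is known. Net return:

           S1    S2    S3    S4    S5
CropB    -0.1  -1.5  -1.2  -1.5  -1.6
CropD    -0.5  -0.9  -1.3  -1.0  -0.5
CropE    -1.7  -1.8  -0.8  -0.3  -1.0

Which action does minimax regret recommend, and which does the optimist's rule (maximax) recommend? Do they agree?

minimax regret → CropD; maximax → CropB (disagree)

Column bests: S1=-0.1, S2=-0.9, S3=-0.8, S4=-0.3, S5=-0.5.
CropB regrets: 0.0, 0.6, 0.4, 1.2, 1.1 → max 1.2
CropD regrets: 0.4, 0.0, 0.5, 0.7, 0.0 → max 0.7
CropE regrets: 1.6, 0.9, 0.0, 0.0, 0.5 → max 1.6
Smallest max regret = 0.7 → CropD.
Row maxima: CropB=-0.1, CropD=-0.5, CropE=-0.3
Best best-case = -0.1 → CropB.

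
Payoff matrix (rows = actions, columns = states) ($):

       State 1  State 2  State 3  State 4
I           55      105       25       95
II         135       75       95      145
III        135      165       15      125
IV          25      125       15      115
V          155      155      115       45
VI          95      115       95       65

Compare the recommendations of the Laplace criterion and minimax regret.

Row averages: I=70, II=112.5, III=110, IV=70, V=117.5, VI=92.5
Highest average = 117.5 → V.
Column bests: State 1=155, State 2=165, State 3=115, State 4=145.
I regrets: 100, 60, 90, 50 → max 100
II regrets: 20, 90, 20, 0 → max 90
III regrets: 20, 0, 100, 20 → max 100
IV regrets: 130, 40, 100, 30 → max 130
V regrets: 0, 10, 0, 100 → max 100
VI regrets: 60, 50, 20, 80 → max 80
Smallest max regret = 80 → VI.

laplace → V; minimax regret → VI (disagree)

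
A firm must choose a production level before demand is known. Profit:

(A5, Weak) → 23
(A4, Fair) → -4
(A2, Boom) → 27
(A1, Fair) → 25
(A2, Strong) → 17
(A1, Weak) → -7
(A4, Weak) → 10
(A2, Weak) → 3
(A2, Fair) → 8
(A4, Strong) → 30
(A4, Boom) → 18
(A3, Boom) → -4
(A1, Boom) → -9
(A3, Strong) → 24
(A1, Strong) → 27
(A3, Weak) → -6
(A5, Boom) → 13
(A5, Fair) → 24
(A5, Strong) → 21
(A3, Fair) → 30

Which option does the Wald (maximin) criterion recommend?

Row minima: A1=-9, A2=3, A3=-6, A4=-4, A5=13
Best worst-case = 13 → A5.

A5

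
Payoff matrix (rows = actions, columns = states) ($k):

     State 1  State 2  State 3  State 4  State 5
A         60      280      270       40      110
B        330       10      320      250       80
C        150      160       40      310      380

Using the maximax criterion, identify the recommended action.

C

Row maxima: A=280, B=330, C=380
Best best-case = 380 → C.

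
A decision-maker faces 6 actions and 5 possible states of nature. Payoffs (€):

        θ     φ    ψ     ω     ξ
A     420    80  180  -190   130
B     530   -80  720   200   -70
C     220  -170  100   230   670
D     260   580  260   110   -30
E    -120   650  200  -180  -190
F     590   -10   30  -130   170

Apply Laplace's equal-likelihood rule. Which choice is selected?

B

Row averages: A=124, B=260, C=210, D=236, E=72, F=130
Highest average = 260 → B.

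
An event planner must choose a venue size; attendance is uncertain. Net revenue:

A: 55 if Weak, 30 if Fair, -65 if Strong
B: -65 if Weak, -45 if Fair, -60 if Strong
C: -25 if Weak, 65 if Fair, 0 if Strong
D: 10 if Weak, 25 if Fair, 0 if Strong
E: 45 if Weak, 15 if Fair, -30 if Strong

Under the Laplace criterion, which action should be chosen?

Row averages: A=20/3, B=-170/3, C=40/3, D=35/3, E=10
Highest average = 40/3 → C.

C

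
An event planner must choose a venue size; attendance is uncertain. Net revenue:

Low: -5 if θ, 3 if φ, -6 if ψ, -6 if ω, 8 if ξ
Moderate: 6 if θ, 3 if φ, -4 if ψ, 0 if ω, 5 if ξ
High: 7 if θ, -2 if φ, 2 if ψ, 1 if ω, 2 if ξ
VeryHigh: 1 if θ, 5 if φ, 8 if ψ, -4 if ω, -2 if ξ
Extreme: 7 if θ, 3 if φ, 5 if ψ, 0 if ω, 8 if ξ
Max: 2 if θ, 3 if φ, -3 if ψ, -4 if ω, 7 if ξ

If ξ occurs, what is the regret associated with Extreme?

Best payoff under ξ is 8.
Regret = 8 − 8 = 0.

0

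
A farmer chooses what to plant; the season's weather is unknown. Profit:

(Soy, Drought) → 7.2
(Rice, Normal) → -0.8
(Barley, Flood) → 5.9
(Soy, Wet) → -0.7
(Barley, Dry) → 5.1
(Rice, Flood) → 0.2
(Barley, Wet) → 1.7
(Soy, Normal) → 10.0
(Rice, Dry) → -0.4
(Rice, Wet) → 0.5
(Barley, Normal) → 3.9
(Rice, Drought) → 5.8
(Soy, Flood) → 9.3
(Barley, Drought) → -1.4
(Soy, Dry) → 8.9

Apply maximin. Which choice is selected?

Soy

Row minima: Rice=-0.8, Soy=-0.7, Barley=-1.4
Best worst-case = -0.7 → Soy.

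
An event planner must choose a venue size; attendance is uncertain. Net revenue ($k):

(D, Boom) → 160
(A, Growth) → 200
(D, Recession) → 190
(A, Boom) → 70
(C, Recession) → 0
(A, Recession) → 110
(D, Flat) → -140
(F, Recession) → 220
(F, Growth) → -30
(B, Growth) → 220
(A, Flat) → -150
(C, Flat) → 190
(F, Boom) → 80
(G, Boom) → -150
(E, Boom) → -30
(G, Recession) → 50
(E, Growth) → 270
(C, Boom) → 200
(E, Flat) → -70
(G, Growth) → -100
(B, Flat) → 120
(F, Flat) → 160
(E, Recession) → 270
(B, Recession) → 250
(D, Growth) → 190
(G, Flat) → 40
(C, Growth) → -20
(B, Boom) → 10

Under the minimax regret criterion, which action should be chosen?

B

Column bests: Recession=270, Flat=190, Growth=270, Boom=200.
A regrets: 160, 340, 70, 130 → max 340
B regrets: 20, 70, 50, 190 → max 190
C regrets: 270, 0, 290, 0 → max 290
D regrets: 80, 330, 80, 40 → max 330
E regrets: 0, 260, 0, 230 → max 260
F regrets: 50, 30, 300, 120 → max 300
G regrets: 220, 150, 370, 350 → max 370
Smallest max regret = 190 → B.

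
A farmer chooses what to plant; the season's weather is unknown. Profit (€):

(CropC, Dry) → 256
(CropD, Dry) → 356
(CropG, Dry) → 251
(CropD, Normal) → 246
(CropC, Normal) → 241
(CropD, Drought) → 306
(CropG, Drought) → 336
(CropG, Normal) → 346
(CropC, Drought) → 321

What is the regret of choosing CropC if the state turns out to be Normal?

Best payoff under Normal is 346.
Regret = 346 − 241 = 105.

105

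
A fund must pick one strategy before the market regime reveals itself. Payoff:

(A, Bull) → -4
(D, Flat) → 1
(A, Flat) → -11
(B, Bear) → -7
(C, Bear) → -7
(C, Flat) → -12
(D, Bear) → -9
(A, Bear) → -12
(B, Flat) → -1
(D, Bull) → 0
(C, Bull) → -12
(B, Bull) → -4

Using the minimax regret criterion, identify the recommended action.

D

Column bests: Bear=-7, Flat=1, Bull=0.
A regrets: 5, 12, 4 → max 12
B regrets: 0, 2, 4 → max 4
C regrets: 0, 13, 12 → max 13
D regrets: 2, 0, 0 → max 2
Smallest max regret = 2 → D.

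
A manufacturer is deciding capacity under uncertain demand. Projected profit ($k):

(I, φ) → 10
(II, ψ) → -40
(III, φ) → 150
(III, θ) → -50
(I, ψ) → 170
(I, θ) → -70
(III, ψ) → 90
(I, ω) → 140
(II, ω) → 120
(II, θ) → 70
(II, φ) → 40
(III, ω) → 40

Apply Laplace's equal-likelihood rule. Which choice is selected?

I

Row averages: I=62.5, II=47.5, III=57.5
Highest average = 62.5 → I.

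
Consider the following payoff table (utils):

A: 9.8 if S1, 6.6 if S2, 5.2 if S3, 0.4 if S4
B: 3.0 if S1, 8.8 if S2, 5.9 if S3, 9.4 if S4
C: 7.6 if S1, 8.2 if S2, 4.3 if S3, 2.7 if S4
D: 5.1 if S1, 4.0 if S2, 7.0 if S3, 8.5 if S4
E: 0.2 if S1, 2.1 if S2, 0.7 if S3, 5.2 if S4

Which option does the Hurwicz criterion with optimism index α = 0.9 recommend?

A

A: 0.9·9.8 + 0.1·0.4 = 8.86
B: 0.9·9.4 + 0.1·3.0 = 8.76
C: 0.9·8.2 + 0.1·2.7 = 7.65
D: 0.9·8.5 + 0.1·4.0 = 8.05
E: 0.9·5.2 + 0.1·0.2 = 4.7
Highest Hurwicz score = 8.86 → A.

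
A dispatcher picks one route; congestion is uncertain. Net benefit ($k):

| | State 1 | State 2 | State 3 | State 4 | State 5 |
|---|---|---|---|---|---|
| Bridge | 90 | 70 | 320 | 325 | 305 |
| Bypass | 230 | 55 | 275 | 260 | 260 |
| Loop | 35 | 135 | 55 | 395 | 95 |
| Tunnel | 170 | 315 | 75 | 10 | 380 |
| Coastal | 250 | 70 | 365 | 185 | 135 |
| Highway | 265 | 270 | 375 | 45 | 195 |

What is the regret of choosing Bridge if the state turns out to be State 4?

Best payoff under State 4 is 395.
Regret = 395 − 325 = 70.

70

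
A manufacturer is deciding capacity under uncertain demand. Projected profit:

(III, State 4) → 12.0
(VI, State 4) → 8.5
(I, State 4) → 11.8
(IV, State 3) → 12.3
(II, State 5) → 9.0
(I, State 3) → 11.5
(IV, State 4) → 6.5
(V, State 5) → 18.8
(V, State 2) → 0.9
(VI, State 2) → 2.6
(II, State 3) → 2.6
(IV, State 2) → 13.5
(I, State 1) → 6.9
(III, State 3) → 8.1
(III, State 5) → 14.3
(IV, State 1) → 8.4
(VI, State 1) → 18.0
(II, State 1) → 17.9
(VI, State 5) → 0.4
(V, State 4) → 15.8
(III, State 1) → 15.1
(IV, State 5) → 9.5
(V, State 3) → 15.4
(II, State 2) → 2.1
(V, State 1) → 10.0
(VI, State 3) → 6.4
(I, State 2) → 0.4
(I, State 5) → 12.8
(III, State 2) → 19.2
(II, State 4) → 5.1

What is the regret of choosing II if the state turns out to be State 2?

17.1

Best payoff under State 2 is 19.2.
Regret = 19.2 − 2.1 = 17.1.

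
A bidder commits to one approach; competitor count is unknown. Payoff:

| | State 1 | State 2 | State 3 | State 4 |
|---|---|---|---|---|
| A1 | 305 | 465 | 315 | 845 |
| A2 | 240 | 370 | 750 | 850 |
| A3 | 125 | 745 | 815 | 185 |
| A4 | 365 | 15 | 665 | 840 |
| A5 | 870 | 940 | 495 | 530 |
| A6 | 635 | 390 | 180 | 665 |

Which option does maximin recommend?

A5

Row minima: A1=305, A2=240, A3=125, A4=15, A5=495, A6=180
Best worst-case = 495 → A5.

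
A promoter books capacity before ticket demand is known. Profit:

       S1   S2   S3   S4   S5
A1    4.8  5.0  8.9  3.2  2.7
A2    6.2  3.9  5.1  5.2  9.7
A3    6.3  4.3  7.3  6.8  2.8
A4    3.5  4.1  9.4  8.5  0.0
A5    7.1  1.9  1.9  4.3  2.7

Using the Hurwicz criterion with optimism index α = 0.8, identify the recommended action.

A1: 0.8·8.9 + 0.2·2.7 = 7.66
A2: 0.8·9.7 + 0.2·3.9 = 8.54
A3: 0.8·7.3 + 0.2·2.8 = 6.4
A4: 0.8·9.4 + 0.2·0.0 = 7.52
A5: 0.8·7.1 + 0.2·1.9 = 6.06
Highest Hurwicz score = 8.54 → A2.

A2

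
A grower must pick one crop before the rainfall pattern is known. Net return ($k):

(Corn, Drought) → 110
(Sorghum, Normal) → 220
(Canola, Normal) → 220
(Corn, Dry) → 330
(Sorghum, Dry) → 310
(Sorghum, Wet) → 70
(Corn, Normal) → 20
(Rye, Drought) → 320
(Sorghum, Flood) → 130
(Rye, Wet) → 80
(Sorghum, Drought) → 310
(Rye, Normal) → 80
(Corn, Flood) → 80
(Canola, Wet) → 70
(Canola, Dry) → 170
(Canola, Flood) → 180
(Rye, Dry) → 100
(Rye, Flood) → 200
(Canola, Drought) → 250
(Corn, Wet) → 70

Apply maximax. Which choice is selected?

Row maxima: Corn=330, Sorghum=310, Rye=320, Canola=250
Best best-case = 330 → Corn.

Corn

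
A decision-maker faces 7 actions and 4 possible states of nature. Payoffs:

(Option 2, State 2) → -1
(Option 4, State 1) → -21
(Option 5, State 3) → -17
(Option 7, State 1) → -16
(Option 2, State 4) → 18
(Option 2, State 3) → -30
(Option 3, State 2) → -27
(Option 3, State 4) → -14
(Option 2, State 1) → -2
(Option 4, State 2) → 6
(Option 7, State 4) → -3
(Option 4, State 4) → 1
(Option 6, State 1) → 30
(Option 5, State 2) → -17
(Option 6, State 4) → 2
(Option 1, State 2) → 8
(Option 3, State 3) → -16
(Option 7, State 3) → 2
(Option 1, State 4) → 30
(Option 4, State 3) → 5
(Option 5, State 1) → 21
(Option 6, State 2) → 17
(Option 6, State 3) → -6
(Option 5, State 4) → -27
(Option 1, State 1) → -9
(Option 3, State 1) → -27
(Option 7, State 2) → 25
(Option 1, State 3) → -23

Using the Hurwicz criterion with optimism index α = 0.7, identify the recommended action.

Option 1: 0.7·30 + 0.3·(-23) = 14.1
Option 2: 0.7·18 + 0.3·(-30) = 3.6
Option 3: 0.7·(-14) + 0.3·(-27) = -17.9
Option 4: 0.7·6 + 0.3·(-21) = -2.1
Option 5: 0.7·21 + 0.3·(-27) = 6.6
Option 6: 0.7·30 + 0.3·(-6) = 19.2
Option 7: 0.7·25 + 0.3·(-16) = 12.7
Highest Hurwicz score = 19.2 → Option 6.

Option 6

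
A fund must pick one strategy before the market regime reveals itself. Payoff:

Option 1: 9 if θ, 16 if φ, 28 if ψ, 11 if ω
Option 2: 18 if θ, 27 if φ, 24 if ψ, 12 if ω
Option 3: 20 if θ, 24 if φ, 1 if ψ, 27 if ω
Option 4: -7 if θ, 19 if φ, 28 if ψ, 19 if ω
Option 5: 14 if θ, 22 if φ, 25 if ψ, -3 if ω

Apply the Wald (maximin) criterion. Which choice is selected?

Option 2

Row minima: Option 1=9, Option 2=12, Option 3=1, Option 4=-7, Option 5=-3
Best worst-case = 12 → Option 2.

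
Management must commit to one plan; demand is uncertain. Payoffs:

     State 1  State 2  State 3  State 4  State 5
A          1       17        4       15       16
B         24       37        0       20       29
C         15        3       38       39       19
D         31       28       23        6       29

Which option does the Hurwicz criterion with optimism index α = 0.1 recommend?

D

A: 0.1·17 + 0.9·1 = 2.6
B: 0.1·37 + 0.9·0 = 3.7
C: 0.1·39 + 0.9·3 = 6.6
D: 0.1·31 + 0.9·6 = 8.5
Highest Hurwicz score = 8.5 → D.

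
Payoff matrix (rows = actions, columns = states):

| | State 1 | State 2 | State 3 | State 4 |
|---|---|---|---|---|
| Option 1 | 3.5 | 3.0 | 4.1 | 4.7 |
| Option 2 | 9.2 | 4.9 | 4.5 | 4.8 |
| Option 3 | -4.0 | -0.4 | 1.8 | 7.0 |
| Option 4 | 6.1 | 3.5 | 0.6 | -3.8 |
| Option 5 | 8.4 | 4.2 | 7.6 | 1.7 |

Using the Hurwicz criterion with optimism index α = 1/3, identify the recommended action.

Option 1: 1/3·4.7 + 2/3·3.0 = 107/30
Option 2: 1/3·9.2 + 2/3·4.5 = 91/15
Option 3: 1/3·7.0 + 2/3·(-4.0) = -1/3
Option 4: 1/3·6.1 + 2/3·(-3.8) = -0.5
Option 5: 1/3·8.4 + 2/3·1.7 = 59/15
Highest Hurwicz score = 91/15 → Option 2.

Option 2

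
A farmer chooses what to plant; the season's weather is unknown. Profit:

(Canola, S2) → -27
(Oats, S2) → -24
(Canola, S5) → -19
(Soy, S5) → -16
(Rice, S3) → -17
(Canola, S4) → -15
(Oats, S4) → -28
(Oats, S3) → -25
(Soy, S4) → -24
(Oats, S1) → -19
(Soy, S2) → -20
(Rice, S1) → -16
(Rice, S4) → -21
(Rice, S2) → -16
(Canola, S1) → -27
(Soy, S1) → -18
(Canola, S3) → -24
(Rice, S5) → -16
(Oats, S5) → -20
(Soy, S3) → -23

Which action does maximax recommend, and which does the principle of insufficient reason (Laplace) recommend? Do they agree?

Row maxima: Canola=-15, Oats=-19, Soy=-16, Rice=-16
Best best-case = -15 → Canola.
Row averages: Canola=-22.4, Oats=-23.2, Soy=-20.2, Rice=-17.2
Highest average = -17.2 → Rice.

maximax → Canola; laplace → Rice (disagree)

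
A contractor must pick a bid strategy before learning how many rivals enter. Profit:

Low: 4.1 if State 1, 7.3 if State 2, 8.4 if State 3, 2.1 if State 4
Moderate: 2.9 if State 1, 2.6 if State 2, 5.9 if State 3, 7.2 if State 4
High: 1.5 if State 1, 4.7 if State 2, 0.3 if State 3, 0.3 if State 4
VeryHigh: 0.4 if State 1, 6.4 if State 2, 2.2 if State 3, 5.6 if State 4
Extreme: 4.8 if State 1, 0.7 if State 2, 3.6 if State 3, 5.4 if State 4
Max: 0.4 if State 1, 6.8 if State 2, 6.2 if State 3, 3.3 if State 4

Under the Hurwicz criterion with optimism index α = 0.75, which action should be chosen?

Low

Low: 0.75·8.4 + 0.25·2.1 = 6.825
Moderate: 0.75·7.2 + 0.25·2.6 = 6.05
High: 0.75·4.7 + 0.25·0.3 = 3.6
VeryHigh: 0.75·6.4 + 0.25·0.4 = 4.9
Extreme: 0.75·5.4 + 0.25·0.7 = 4.225
Max: 0.75·6.8 + 0.25·0.4 = 5.2
Highest Hurwicz score = 6.825 → Low.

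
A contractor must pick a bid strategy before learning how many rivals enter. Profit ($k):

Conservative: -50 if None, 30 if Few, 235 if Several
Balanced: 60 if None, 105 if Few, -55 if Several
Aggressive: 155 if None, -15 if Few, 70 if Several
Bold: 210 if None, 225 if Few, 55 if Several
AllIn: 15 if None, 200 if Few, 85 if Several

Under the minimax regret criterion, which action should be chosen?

Column bests: None=210, Few=225, Several=235.
Conservative regrets: 260, 195, 0 → max 260
Balanced regrets: 150, 120, 290 → max 290
Aggressive regrets: 55, 240, 165 → max 240
Bold regrets: 0, 0, 180 → max 180
AllIn regrets: 195, 25, 150 → max 195
Smallest max regret = 180 → Bold.

Bold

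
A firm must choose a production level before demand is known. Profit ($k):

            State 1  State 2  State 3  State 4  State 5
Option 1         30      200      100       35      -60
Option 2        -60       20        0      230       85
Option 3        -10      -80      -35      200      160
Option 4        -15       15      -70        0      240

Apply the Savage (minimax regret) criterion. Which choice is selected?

Option 2

Column bests: State 1=30, State 2=200, State 3=100, State 4=230, State 5=240.
Option 1 regrets: 0, 0, 0, 195, 300 → max 300
Option 2 regrets: 90, 180, 100, 0, 155 → max 180
Option 3 regrets: 40, 280, 135, 30, 80 → max 280
Option 4 regrets: 45, 185, 170, 230, 0 → max 230
Smallest max regret = 180 → Option 2.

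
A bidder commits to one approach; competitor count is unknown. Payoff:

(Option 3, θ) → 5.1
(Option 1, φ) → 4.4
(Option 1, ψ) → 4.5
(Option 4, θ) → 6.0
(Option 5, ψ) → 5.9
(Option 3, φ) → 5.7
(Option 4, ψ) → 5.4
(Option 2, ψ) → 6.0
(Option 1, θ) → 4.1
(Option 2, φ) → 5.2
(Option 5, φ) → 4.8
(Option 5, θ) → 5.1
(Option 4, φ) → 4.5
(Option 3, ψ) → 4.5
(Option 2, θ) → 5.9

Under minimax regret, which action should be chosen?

Option 2

Column bests: θ=6.0, φ=5.7, ψ=6.0.
Option 1 regrets: 1.9, 1.3, 1.5 → max 1.9
Option 2 regrets: 0.1, 0.5, 0.0 → max 0.5
Option 3 regrets: 0.9, 0.0, 1.5 → max 1.5
Option 4 regrets: 0.0, 1.2, 0.6 → max 1.2
Option 5 regrets: 0.9, 0.9, 0.1 → max 0.9
Smallest max regret = 0.5 → Option 2.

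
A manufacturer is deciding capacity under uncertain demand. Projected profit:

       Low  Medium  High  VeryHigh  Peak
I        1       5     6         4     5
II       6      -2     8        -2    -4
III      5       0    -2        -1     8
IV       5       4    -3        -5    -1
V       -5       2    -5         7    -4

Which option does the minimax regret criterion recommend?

I

Column bests: Low=6, Medium=5, High=8, VeryHigh=7, Peak=8.
I regrets: 5, 0, 2, 3, 3 → max 5
II regrets: 0, 7, 0, 9, 12 → max 12
III regrets: 1, 5, 10, 8, 0 → max 10
IV regrets: 1, 1, 11, 12, 9 → max 12
V regrets: 11, 3, 13, 0, 12 → max 13
Smallest max regret = 5 → I.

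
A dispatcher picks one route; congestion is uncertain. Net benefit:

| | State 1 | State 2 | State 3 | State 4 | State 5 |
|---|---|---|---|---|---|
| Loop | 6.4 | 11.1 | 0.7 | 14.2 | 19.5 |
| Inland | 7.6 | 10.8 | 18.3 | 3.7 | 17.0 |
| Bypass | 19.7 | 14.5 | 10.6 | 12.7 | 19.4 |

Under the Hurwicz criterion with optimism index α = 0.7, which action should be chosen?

Bypass

Loop: 0.7·19.5 + 0.3·0.7 = 13.86
Inland: 0.7·18.3 + 0.3·3.7 = 13.92
Bypass: 0.7·19.7 + 0.3·10.6 = 16.97
Highest Hurwicz score = 16.97 → Bypass.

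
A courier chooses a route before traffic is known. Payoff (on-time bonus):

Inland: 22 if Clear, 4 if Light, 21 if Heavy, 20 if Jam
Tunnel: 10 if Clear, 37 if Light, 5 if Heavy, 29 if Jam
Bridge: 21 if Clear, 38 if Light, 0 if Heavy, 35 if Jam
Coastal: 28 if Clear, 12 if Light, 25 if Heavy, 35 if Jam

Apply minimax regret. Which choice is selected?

Tunnel

Column bests: Clear=28, Light=38, Heavy=25, Jam=35.
Inland regrets: 6, 34, 4, 15 → max 34
Tunnel regrets: 18, 1, 20, 6 → max 20
Bridge regrets: 7, 0, 25, 0 → max 25
Coastal regrets: 0, 26, 0, 0 → max 26
Smallest max regret = 20 → Tunnel.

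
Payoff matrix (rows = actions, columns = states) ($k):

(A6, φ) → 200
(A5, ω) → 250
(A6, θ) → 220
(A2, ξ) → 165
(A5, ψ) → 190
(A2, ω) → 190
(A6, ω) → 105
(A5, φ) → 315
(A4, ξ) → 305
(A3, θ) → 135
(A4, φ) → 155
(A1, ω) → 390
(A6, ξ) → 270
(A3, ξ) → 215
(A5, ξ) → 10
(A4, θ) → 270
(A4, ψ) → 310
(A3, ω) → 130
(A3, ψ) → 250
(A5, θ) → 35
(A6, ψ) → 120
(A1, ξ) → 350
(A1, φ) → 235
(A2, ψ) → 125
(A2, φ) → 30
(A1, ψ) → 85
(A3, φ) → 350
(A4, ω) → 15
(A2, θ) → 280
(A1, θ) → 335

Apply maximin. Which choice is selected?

A3

Row minima: A1=85, A2=30, A3=130, A4=15, A5=10, A6=105
Best worst-case = 130 → A3.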